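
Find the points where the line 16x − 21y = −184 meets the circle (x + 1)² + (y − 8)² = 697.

Express y = (184 + 16x)/21 and substitute into the circle:
697x² + 1394x − 306680 = 0  ⟹  x² + 2x − 440 = 0
x = 20 or x = −22, giving (20, 24) and (−22, −8).

(−22, −8) and (20, 24)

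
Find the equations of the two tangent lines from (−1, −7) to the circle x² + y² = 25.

A line y − (−7) = m(x − (−1)) is tangent when its distance from (0, 0) is 5:
(1m − (7))² = 25(m² + 1)
12m² + 7m − 12 = 0, so m = −4/3 or m = 3/4.
With m = −4/3: 4x + 3y = −25. With m = 3/4: 3x − 4y = 25.

4x + 3y = −25 and 3x − 4y = 25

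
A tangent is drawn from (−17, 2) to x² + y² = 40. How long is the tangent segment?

√253

With centre O = (0, 0), |OP|² = 293 and r² = 40.
The tangent meets the radius at right angles, so tangent² = |PO|² − r² = 293 − 40 = 253.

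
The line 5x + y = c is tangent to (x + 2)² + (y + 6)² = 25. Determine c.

c = −16 ± 5√26

The line touches the circle iff its distance from (−2, −6) is 5:
|5·(−2) + 1·(−6) − c| / √26 = 5
|c − (−16)| = 5√26.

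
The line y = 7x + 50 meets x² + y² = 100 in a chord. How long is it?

Substitute y = 7x + 50:
50x² + 700x + 2400 = 0  ⟹  x² + 14x + 48 = 0
x = −6 or x = −8, giving (−6, 8) and (−8, −6).
Chord length = distance between (−6, 8) and (−8, −6) = √200 = 10√2.

10√2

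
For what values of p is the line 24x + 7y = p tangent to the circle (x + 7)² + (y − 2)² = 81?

The line touches the circle iff its distance from (−7, 2) is 9:
|24·(−7) + 7·2 − p| / √625 = 9
|p − (−154)| = 9·25, so p = 71 or p = −379.

p = −379 or p = 71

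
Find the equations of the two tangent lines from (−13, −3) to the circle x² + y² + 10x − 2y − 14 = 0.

Let a tangent through (−13, −3) have slope m. Its distance from (−5, 1) must equal 2√10:
(8m − (4))² = 40(m² + 1)
3m² − 8m − 3 = 0, so m = −1/3 or m = 3.
With m = −1/3: x + 3y = −22. With m = 3: 3x − y = −36.

x + 3y = −22 and 3x − y = −36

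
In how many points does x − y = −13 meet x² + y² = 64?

Centre (0, 0), r² = 64. Distance² from centre to line = (13)²/2 = 169/2.
Since d² > r², the line lies outside the circle.

0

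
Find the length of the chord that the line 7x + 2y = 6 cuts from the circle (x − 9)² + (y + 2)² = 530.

Express y = (6 − 7x)/2 and substitute into the circle:
53x² − 212x − 1696 = 0  ⟹  x² − 4x − 32 = 0
x = 8 or x = −4, giving (8, −25) and (−4, 17).
Chord length = distance between (8, −25) and (−4, 17) = √1908 = 6√53.

6√53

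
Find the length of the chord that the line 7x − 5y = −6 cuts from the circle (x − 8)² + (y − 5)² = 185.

3√74

From the line, y = (6 + 7x)/5. Substituting:
74x² − 666x − 2664 = 0  ⟹  x² − 9x − 36 = 0
x = 12 or x = −3, giving (12, 18) and (−3, −3).
Chord length = distance between (12, 18) and (−3, −3) = √666 = 3√74.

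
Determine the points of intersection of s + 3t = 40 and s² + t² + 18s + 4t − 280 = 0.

(−11, 17) and (4, 12)

Express t = (40 − s)/3 and substitute into the circle:
10s² + 70s − 440 = 0  ⟹  s² + 7s − 44 = 0
s = 4 or s = −11, giving (4, 12) and (−11, 17).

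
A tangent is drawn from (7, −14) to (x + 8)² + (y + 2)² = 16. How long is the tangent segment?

With centre O = (−8, −2), |OP|² = 369 and r² = 16.
By the tangent–radius right angle, tangent length = √(|PO|² − r²) = √353.

√353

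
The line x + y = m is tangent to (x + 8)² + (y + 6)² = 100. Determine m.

m = −14 ± 10√2

For a tangent, require d(centre, line) = r = 10.
|1·(−8) + 1·(−6) − m| / √2 = 10
|m − (−14)| = 10√2.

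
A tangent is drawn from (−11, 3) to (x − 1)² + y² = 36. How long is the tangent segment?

3√13

Centre (1, 0), r² = 36. |PO|² = (−12)² + (3)² = 153.
By the tangent–radius right angle, tangent length = √(|PO|² − r²) = √117 = 3√13.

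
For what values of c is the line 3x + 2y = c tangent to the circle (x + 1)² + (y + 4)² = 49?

The line touches the circle iff its distance from (−1, −4) is 7:
|3·(−1) + 2·(−4) − c| / √13 = 7
|c − (−11)| = 7√13.

c = −11 ± 7√13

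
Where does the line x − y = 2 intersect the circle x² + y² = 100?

(−6, −8) and (8, 6)

Substitute y = x − 2:
2x² − 4x − 96 = 0  ⟹  x² − 2x − 48 = 0
x = 8 or x = −6, giving (8, 6) and (−6, −8).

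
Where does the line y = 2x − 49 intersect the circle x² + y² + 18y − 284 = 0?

Express y = 2x − 49 and substitute into the circle:
5x² − 160x + 1235 = 0  ⟹  x² − 32x + 247 = 0
x = 19 or x = 13, giving (19, −11) and (13, −23).

(13, −23) and (19, −11)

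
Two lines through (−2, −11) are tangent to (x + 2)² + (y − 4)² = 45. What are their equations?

2x + y = −15 and 2x − y = 7

A line y − (−11) = m(x − (−2)) is tangent when its distance from (−2, 4) is 3√5:
[m·(0) − (15)]² = 45(m² + 1)
m² − 4 = 0, so m = −2 or m = 2.
With m = −2: 2x + y = −15. With m = 2: 2x − y = 7.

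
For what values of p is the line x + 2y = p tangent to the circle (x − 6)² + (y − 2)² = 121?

For a tangent, require d(centre, line) = r = 11.
|1·6 + 2·2 − p| / √5 = 11
|p − (10)| = 11√5.

p = 10 ± 11√5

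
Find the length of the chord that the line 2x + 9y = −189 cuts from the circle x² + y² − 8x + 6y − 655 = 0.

4√85

The distance from (4, −3) to the line is 170/√85, and r² = 680.
Chord = 2√(r² − d²) = 2·√(340) = 4√85.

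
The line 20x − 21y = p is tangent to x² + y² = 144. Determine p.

p = −348 or p = 348

Tangency holds when the distance from the centre (0, 0) to the line equals the radius 12:
|20·0 − 21·0 − p| / √841 = 12
|p| = 12·29, so p = 348 or p = −348.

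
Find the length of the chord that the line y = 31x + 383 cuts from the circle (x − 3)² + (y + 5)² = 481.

Substitute y = 31x + 383:
962x² + 24050x + 150072 = 0  ⟹  x² + 25x + 156 = 0
x = −12 or x = −13, giving (−12, 11) and (−13, −20).
Chord length = distance between (−12, 11) and (−13, −20) = √962 = √962.

√962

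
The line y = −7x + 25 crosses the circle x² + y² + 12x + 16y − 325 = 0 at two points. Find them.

(2, 11) and (7, −24)

Express y = −7x + 25 and substitute into the circle:
50x² − 450x + 700 = 0  ⟹  x² − 9x + 14 = 0
x = 7 or x = 2, giving (7, −24) and (2, 11).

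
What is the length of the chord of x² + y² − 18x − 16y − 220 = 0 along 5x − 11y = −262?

Express y = (262 + 5x)/11 and substitute into the circle:
146x² − 438x − 4088 = 0  ⟹  x² − 3x − 28 = 0
x = 7 or x = −4, giving (7, 27) and (−4, 22).
|(7, 27) − (−4, 22)| = √((11)² + (5)²) = √146.

√146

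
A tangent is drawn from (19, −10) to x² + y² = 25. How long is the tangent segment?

The centre is (0, 0) and r = 5. The square of the distance from P to the centre is 361 + 100 = 461.
The tangent meets the radius at right angles, so tangent² = |PO|² − r² = 461 − 25 = 436.

2√109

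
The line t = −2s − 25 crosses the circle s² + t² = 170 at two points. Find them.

Express t = −2s − 25 and substitute into the circle:
5s² + 100s + 455 = 0  ⟹  s² + 20s + 91 = 0
s = −7 or s = −13, giving (−7, −11) and (−13, 1).

(−13, 1) and (−7, −11)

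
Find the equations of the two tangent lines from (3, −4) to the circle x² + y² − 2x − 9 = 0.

3x − y = 13 and x + 3y = −9

A line y − (−4) = m(x − (3)) is tangent when its distance from (1, 0) is √10:
[m·(−2) − (4)]² = 10(m² + 1)
3m² − 8m − 3 = 0, so m = 3 or m = −1/3.
With m = 3: 3x − y = 13. With m = −1/3: x + 3y = −9.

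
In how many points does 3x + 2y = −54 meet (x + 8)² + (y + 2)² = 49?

0

d² = (3·(−8) + 2·(−2) − (−54))²/13 = 52; r² = 49.
Since d² > r², the line lies outside the circle.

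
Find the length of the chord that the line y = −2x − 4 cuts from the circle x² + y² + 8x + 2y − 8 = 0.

4√5

Substitute y = −2x − 4:
5x² + 20x = 0  ⟹  x² + 4x = 0
x = 0 or x = −4, giving (0, −4) and (−4, 4).
|(0, −4) − (−4, 4)| = √((4)² + (−8)²) = 4√5.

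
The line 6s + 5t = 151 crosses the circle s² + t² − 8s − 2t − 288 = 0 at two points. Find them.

(11, 17) and (21, 5)

Express t = (151 − 6s)/5 and substitute into the circle:
61s² − 1952s + 14091 = 0  ⟹  s² − 32s + 231 = 0
s = 21 or s = 11, giving (21, 5) and (11, 17).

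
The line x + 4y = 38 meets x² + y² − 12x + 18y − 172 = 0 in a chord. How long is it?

Centre (6, −9), r² = 289. Perpendicular distance d from centre to line = |−68| / √17 = 68/√17.
Chord = 2√(r² − d²) = 2·√(17) = 2√17.

2√17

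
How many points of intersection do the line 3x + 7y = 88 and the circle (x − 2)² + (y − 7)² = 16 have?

0

Centre (2, 7), r² = 16. Distance² from centre to line = (−33)²/58 = 1089/58.
Since d² > r², the line lies outside the circle.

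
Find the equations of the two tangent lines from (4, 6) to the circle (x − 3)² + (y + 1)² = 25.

4x + 3y = 34 and 3x − 4y = −12

A line y − (6) = m(x − (4)) is tangent when its distance from (3, −1) is 5:
(−1m − (−7))² = 25(m² + 1)
12m² + 7m − 12 = 0, so m = −4/3 or m = 3/4.
With m = −4/3: 4x + 3y = 34. With m = 3/4: 3x − 4y = −12.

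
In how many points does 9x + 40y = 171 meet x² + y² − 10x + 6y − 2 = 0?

1

Substituting the line into the circle gives 1681x² − 21238x + 67081 = 0.
Δ = 451052644 − 451052644 = 0.
A repeated root: the line is tangent.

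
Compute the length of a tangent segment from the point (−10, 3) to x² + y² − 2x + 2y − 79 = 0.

2√14

Centre (1, −1), r² = 81. |PO|² = (−11)² + (4)² = 137.
The tangent meets the radius at right angles, so tangent² = |PO|² − r² = 137 − 81 = 56.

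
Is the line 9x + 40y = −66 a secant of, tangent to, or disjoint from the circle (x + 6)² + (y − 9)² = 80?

Centre (−6, 9), r² = 80. Distance² from centre to line = (372)²/1681 = 138384/1681.
Since d² > r², the line lies outside the circle.

disjoint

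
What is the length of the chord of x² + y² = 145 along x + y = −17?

√2

The distance from (0, 0) to the line is 17/√2, and r² = 145.
Chord = 2√(r² − d²) = 2·√(1/2) = √2.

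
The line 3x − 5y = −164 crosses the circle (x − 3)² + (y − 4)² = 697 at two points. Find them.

Express y = (164 + 3x)/5 and substitute into the circle:
34x² + 714x + 3536 = 0  ⟹  x² + 21x + 104 = 0
x = −8 or x = −13, giving (−8, 28) and (−13, 25).

(−13, 25) and (−8, 28)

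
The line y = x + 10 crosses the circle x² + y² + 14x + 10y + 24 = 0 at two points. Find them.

(−14, −4) and (−8, 2)

From the line, y = x + 10. Substituting:
2x² + 44x + 224 = 0  ⟹  x² + 22x + 112 = 0
x = −8 or x = −14, giving (−8, 2) and (−14, −4).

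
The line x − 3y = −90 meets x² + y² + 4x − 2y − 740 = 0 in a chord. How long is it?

3√10

Centre (−2, 1), r² = 745. Perpendicular distance d from centre to line = |85| / √10 = 85/√10.
Chord = 2√(r² − d²) = 2·√(45/2) = 3√10.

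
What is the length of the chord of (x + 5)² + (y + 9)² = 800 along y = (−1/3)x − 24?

The distance from (−5, −9) to the line is 40/√10, and r² = 800.
Chord = 2√(r² − d²) = 2·√(640) = 16√10.

16√10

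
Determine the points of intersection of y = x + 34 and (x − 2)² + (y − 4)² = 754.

(−25, 9) and (−3, 31)

Substitute y = x + 34:
2x² + 56x + 150 = 0  ⟹  x² + 28x + 75 = 0
x = −3 or x = −25, giving (−3, 31) and (−25, 9).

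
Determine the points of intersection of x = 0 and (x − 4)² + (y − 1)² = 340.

The line gives x = 0. Substituting into the circle:
y² − 2y − 323 = 0
y = 19 or y = −17, giving (0, 19) and (0, −17).

(0, −17) and (0, 19)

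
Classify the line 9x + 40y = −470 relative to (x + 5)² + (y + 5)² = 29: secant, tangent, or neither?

neither

d² = (9·(−5) + 40·(−5) − (−470))²/1681 = 50625/1681; r² = 29.
Since d² > r², the line lies outside the circle.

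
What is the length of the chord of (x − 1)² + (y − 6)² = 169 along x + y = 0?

The distance from (1, 6) to the line is 7/√2, and r² = 169.
Chord = 2√(r² − d²) = 2·√(289/2) = 17√2.

17√2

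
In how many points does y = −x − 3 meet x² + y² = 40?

d² = (1·0 + 1·0 − (−3))²/2 = 9/2; r² = 40.
Since d² < r², the line cuts the circle twice.

2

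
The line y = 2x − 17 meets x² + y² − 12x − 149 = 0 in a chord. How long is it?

12√5

From the line, y = 2x − 17. Substituting:
5x² − 80x + 140 = 0  ⟹  x² − 16x + 28 = 0
x = 14 or x = 2, giving (14, 11) and (2, −13).
Chord length = distance between (14, 11) and (2, −13) = √720 = 12√5.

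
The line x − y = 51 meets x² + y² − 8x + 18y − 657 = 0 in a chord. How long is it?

8√2

The distance from (4, −9) to the line is 38/√2, and r² = 754.
Chord = 2√(r² − d²) = 2·√(32) = 8√2.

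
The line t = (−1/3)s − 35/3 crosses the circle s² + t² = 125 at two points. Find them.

(−5, −10) and (−2, −11)

Express t = (−35 − s)/3 and substitute into the circle:
10s² + 70s + 100 = 0  ⟹  s² + 7s + 10 = 0
s = −2 or s = −5, giving (−2, −11) and (−5, −10).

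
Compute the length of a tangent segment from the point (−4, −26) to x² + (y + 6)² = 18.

√398

With centre O = (0, −6), |OP|² = 416 and r² = 18.
Power of the point: PT² = |PO|² − r² = 398, so PT = √398.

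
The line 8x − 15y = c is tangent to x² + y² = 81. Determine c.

c = −153 or c = 153

For a tangent, require d(centre, line) = r = 9.
|8·0 − 15·0 − c| / √289 = 9
|c| = 9·17, so c = 153 or c = −153.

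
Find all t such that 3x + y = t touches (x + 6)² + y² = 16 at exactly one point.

t = −18 ± 4√10

Tangency holds when the distance from the centre (−6, 0) to the line equals the radius 4:
|3·(−6) + 1·0 − t| / √10 = 4
|t − (−18)| = 4√10.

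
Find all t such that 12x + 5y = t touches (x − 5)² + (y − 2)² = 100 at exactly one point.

Tangency holds when the distance from the centre (5, 2) to the line equals the radius 10:
|12·5 + 5·2 − t| / √169 = 10
|t − (70)| = 10·13, so t = 200 or t = −60.

t = −60 or t = 200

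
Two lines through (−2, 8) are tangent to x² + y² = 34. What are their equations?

A line y − (8) = m(x − (−2)) is tangent when its distance from (0, 0) is √34:
(2m − (−8))² = 34(m² + 1)
15m² − 16m − 15 = 0, so m = −3/5 or m = 5/3.
With m = −3/5: 3x + 5y = 34. With m = 5/3: 5x − 3y = −34.

3x + 5y = 34 and 5x − 3y = −34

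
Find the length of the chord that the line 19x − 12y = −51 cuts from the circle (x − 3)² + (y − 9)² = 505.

2√505

Express y = (51 + 19x)/12 and substitute into the circle:
505x² − 3030x − 68175 = 0  ⟹  x² − 6x − 135 = 0
x = 15 or x = −9, giving (15, 28) and (−9, −10).
Chord length = distance between (15, 28) and (−9, −10) = √2020 = 2√505.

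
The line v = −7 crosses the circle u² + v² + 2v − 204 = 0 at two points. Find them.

(−13, −7) and (13, −7)

Express v = −7 and substitute into the circle:
u² − 169 = 0
u = 13 or u = −13, giving (13, −7) and (−13, −7).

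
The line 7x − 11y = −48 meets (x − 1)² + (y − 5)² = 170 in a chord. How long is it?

Express y = (48 + 7x)/11 and substitute into the circle:
170x² − 340x − 20400 = 0  ⟹  x² − 2x − 120 = 0
x = 12 or x = −10, giving (12, 12) and (−10, −2).
Chord length = distance between (12, 12) and (−10, −2) = √680 = 2√170.

2√170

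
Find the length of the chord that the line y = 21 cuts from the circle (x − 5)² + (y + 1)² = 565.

Express y = 21 and substitute into the circle:
x² − 10x − 56 = 0
x = 14 or x = −4, giving (14, 21) and (−4, 21).
Chord length = distance between (14, 21) and (−4, 21) = √324 = 18.

18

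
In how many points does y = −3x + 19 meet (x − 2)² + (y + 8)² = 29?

Centre (2, −8), r² = 29. Distance² from centre to line = (−21)²/10 = 441/10.
Since d² > r², the line lies outside the circle.

0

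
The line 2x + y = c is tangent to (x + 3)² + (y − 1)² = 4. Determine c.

c = −5 ± 2√5

Tangency holds when the distance from the centre (−3, 1) to the line equals the radius 2:
|2·(−3) + 1·1 − c| / √5 = 2
|c − (−5)| = 2√5.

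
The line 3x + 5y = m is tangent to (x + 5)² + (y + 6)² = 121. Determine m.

For a tangent, require d(centre, line) = r = 11.
|3·(−5) + 5·(−6) − m| / √34 = 11
|m − (−45)| = 11√34.

m = −45 ± 11√34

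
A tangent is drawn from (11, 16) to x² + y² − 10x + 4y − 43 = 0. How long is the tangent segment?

The centre is (5, −2) and r = 6√2. The square of the distance from P to the centre is 36 + 324 = 360.
The tangent meets the radius at right angles, so tangent² = |PO|² − r² = 360 − 72 = 288.

12√2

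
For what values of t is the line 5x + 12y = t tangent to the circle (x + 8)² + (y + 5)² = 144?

The line touches the circle iff its distance from (−8, −5) is 12:
|5·(−8) + 12·(−5) − t| / √169 = 12
|t − (−100)| = 12·13, so t = 56 or t = −256.

t = −256 or t = 56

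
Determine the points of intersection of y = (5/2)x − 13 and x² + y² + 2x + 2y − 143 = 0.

From the line, y = (−26 + 5x)/2. Substituting:
29x² − 232x = 0  ⟹  x² − 8x = 0
x = 8 or x = 0, giving (8, 7) and (0, −13).

(0, −13) and (8, 7)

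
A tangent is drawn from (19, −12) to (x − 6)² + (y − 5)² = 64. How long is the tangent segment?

The centre is (6, 5) and r = 8. The square of the distance from P to the centre is 169 + 289 = 458.
The tangent meets the radius at right angles, so tangent² = |PO|² − r² = 458 − 64 = 394.

√394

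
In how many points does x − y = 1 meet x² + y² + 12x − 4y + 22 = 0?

d² = (1·(−6) − 1·2 − (1))²/2 = 81/2; r² = 18.
Since d² > r², the line lies outside the circle.

0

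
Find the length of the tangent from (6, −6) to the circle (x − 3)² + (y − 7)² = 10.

Centre (3, 7), r² = 10. |PO|² = (3)² + (−13)² = 178.
By the tangent–radius right angle, tangent length = √(|PO|² − r²) = √168 = 2√42.

2√42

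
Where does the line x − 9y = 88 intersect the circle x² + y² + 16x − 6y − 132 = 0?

(−11, −11) and (−2, −10)

From the line, y = (−88 + x)/9. Substituting:
82x² + 1066x + 1804 = 0  ⟹  x² + 13x + 22 = 0
x = −2 or x = −11, giving (−2, −10) and (−11, −11).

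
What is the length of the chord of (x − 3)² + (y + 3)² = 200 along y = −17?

4

Centre (3, −3), r² = 200. Perpendicular distance d from centre to line = |14| / √1 = 14.
Half the chord is √(r² − d²) = √(4), so the full chord is 4.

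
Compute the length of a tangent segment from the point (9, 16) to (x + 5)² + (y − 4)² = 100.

With centre O = (−5, 4), |OP|² = 340 and r² = 100.
By the tangent–radius right angle, tangent length = √(|PO|² − r²) = √240 = 4√15.

4√15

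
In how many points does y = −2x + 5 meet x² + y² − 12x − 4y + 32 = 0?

0

d² = (2·6 + 1·2 − (5))²/5 = 81/5; r² = 8.
Since d² > r², the line lies outside the circle.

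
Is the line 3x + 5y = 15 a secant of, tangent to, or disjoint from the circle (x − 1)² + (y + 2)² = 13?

Substituting the line into the circle gives 34x² − 200x + 325 = 0.
Discriminant = (−200)² − 4·34·(325) = −4200 < 0.
No real roots: the line does not meet the circle.

disjoint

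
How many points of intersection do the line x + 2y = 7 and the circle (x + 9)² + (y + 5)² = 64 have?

d² = (1·(−9) + 2·(−5) − (7))²/5 = 676/5; r² = 64.
Since d² > r², the line lies outside the circle.

0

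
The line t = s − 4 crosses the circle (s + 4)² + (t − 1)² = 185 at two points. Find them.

Express t = s − 4 and substitute into the circle:
2s² − 2s − 144 = 0  ⟹  s² − s − 72 = 0
s = 9 or s = −8, giving (9, 5) and (−8, −12).

(−8, −12) and (9, 5)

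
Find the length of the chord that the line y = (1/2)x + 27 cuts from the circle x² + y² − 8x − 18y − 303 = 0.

8√5

The distance from (4, 9) to the line is 40/√5, and r² = 400.
Chord = 2√(r² − d²) = 2·√(80) = 8√5.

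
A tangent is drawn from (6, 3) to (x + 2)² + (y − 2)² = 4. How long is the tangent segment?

√61

Centre (−2, 2), r² = 4. |PO|² = (8)² + (1)² = 65.
The tangent meets the radius at right angles, so tangent² = |PO|² − r² = 65 − 4 = 61.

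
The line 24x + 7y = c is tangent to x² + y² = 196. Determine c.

c = −350 or c = 350

For a tangent, require d(centre, line) = r = 14.
|24·0 + 7·0 − c| / √625 = 14
|c| = 14·25, so c = 350 or c = −350.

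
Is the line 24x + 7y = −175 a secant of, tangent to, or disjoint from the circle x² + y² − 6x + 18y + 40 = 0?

disjoint

Substituting the line into the circle gives 625x² + 5082x + 10535 = 0.
Δ = 25826724 − 26337500 = −510776.
No real roots: the line does not meet the circle.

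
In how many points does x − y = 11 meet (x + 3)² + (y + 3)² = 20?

Substituting the line into the circle gives 2x² − 10x + 53 = 0.
Discriminant = (−10)² − 4·2·(53) = −324 < 0.
No real roots: the line does not meet the circle.

0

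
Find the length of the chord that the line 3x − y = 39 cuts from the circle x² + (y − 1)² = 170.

Express y = 3x − 39 and substitute into the circle:
10x² − 240x + 1430 = 0  ⟹  x² − 24x + 143 = 0
x = 13 or x = 11, giving (13, 0) and (11, −6).
Chord length = distance between (13, 0) and (11, −6) = √40 = 2√10.

2√10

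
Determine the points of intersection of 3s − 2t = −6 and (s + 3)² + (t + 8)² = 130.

Substitute t = (6 + 3s)/2:
13s² + 156s = 0  ⟹  s² + 12s = 0
s = 0 or s = −12, giving (0, 3) and (−12, −15).

(−12, −15) and (0, 3)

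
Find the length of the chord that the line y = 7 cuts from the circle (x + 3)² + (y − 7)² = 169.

From the line, y = 7. Substituting:
x² + 6x − 160 = 0
x = 10 or x = −16, giving (10, 7) and (−16, 7).
Chord length = distance between (10, 7) and (−16, 7) = √676 = 26.

26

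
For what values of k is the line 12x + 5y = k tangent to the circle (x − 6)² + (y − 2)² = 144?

k = −74 or k = 238

The line touches the circle iff its distance from (6, 2) is 12:
|12·6 + 5·2 − k| / √169 = 12
|k − (82)| = 12·13, so k = 238 or k = −74.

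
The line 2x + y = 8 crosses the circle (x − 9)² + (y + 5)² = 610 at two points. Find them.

Substitute y = −2x + 8:
5x² − 70x − 360 = 0  ⟹  x² − 14x − 72 = 0
x = 18 or x = −4, giving (18, −28) and (−4, 16).

(−4, 16) and (18, −28)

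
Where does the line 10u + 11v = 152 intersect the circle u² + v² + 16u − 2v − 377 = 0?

(−9, 22) and (13, 2)

Substitute v = (152 − 10u)/11:
221u² − 884u − 25857 = 0  ⟹  u² − 4u − 117 = 0
u = 13 or u = −9, giving (13, 2) and (−9, 22).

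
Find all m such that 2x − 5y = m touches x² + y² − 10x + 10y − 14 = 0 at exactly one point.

m = 35 ± 8√29

For a tangent, require d(centre, line) = r = 8.
|2·5 − 5·(−5) − m| / √29 = 8
|m − (35)| = 8√29.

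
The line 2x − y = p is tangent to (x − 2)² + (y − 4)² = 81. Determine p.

p = ±9√5

Tangency holds when the distance from the centre (2, 4) to the line equals the radius 9:
|2·2 − 1·4 − p| / √5 = 9
|p| = 9√5.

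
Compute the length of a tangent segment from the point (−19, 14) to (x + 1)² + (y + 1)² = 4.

With centre O = (−1, −1), |OP|² = 549 and r² = 4.
By the tangent–radius right angle, tangent length = √(|PO|² − r²) = √545.

√545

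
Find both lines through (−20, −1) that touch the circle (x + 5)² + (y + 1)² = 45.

Write the tangent as mx − y + (−1 − m·(−20)) = 0 and set its distance from the centre to 3√5:
[m·(15) − (0)]² = 45(m² + 1)
4m² − 1 = 0, so m = −1/2 or m = 1/2.
With m = −1/2: x + 2y = −22. With m = 1/2: x − 2y = −18.

x + 2y = −22 and x − 2y = −18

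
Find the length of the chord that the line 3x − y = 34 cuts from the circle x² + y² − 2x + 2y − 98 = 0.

The distance from (1, −1) to the line is 30/√10, and r² = 100.
Half the chord is √(r² − d²) = √(10), so the full chord is 2√10.

2√10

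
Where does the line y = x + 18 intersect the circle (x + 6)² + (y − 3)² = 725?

Express y = x + 18 and substitute into the circle:
2x² + 42x − 464 = 0  ⟹  x² + 21x − 232 = 0
x = 8 or x = −29, giving (8, 26) and (−29, −11).

(−29, −11) and (8, 26)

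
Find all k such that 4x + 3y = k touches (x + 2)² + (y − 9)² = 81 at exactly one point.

The line touches the circle iff its distance from (−2, 9) is 9:
|4·(−2) + 3·9 − k| / √25 = 9
|k − (19)| = 9·5, so k = 64 or k = −26.

k = −26 or k = 64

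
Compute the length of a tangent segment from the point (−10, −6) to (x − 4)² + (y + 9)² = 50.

The centre is (4, −9) and r = 5√2. The square of the distance from P to the centre is 196 + 9 = 205.
Power of the point: PT² = |PO|² − r² = 155, so PT = √155.

√155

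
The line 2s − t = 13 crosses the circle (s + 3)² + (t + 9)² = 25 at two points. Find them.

Substitute t = 2s − 13:
5s² − 10s = 0  ⟹  s² − 2s = 0
s = 2 or s = 0, giving (2, −9) and (0, −13).

(0, −13) and (2, −9)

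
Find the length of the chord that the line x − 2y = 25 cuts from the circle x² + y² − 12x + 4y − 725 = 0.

Centre (6, −2), r² = 765. Perpendicular distance d from centre to line = |−15| / √5 = 15/√5.
Chord = 2√(r² − d²) = 2·√(720) = 24√5.

24√5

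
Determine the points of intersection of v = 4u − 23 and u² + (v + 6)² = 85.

(2, −15) and (6, 1)

Substitute v = 4u − 23:
17u² − 136u + 204 = 0  ⟹  u² − 8u + 12 = 0
u = 6 or u = 2, giving (6, 1) and (2, −15).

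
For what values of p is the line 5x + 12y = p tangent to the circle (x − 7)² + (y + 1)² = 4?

For a tangent, require d(centre, line) = r = 2.
|5·7 + 12·(−1) − p| / √169 = 2
|p − (23)| = 2·13, so p = 49 or p = −3.

p = −3 or p = 49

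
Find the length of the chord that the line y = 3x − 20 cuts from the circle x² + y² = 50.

Express y = 3x − 20 and substitute into the circle:
10x² − 120x + 350 = 0  ⟹  x² − 12x + 35 = 0
x = 7 or x = 5, giving (7, 1) and (5, −5).
Chord length = distance between (7, 1) and (5, −5) = √40 = 2√10.

2√10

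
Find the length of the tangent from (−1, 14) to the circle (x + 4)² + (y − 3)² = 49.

9

With centre O = (−4, 3), |OP|² = 130 and r² = 49.
Power of the point: PT² = |PO|² − r² = 81, so PT = 9.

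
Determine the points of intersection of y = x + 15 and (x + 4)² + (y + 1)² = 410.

Express y = x + 15 and substitute into the circle:
2x² + 40x − 138 = 0  ⟹  x² + 20x − 69 = 0
x = 3 or x = −23, giving (3, 18) and (−23, −8).

(−23, −8) and (3, 18)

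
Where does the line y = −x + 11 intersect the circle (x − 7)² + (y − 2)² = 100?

Express y = −x + 11 and substitute into the circle:
2x² − 32x + 30 = 0  ⟹  x² − 16x + 15 = 0
x = 15 or x = 1, giving (15, −4) and (1, 10).

(1, 10) and (15, −4)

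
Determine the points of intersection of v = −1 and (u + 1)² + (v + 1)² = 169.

(−14, −1) and (12, −1)

Express v = −1 and substitute into the circle:
u² + 2u − 168 = 0
u = 12 or u = −14, giving (12, −1) and (−14, −1).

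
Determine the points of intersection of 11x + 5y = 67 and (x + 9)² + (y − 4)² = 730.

(−8, 31) and (12, −13)

Substitute y = (67 − 11x)/5:
146x² − 584x − 14016 = 0  ⟹  x² − 4x − 96 = 0
x = 12 or x = −8, giving (12, −13) and (−8, 31).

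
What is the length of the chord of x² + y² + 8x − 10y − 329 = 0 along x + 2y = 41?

The distance from (−4, 5) to the line is 35/√5, and r² = 370.
Half the chord is √(r² − d²) = √(125), so the full chord is 10√5.

10√5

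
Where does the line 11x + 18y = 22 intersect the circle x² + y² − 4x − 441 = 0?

Express y = (22 − 11x)/18 and substitute into the circle:
445x² − 1780x − 142400 = 0  ⟹  x² − 4x − 320 = 0
x = 20 or x = −16, giving (20, −11) and (−16, 11).

(−16, 11) and (20, −11)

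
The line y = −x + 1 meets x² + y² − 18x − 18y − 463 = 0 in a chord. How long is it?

31√2

Substitute y = −x + 1:
2x² − 2x − 480 = 0  ⟹  x² − x − 240 = 0
x = 16 or x = −15, giving (16, −15) and (−15, 16).
|(16, −15) − (−15, 16)| = √((31)² + (−31)²) = 31√2.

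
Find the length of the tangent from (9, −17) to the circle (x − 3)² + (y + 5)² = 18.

9√2

The centre is (3, −5) and r = 3√2. The square of the distance from P to the centre is 36 + 144 = 180.
By the tangent–radius right angle, tangent length = √(|PO|² − r²) = √162 = 9√2.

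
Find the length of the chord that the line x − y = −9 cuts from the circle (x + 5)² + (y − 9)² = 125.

15√2

Express y = x + 9 and substitute into the circle:
2x² + 10x − 100 = 0  ⟹  x² + 5x − 50 = 0
x = 5 or x = −10, giving (5, 14) and (−10, −1).
|(5, 14) − (−10, −1)| = √((15)² + (15)²) = 15√2.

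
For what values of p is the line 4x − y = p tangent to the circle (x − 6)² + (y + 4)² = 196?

For a tangent, require d(centre, line) = r = 14.
|4·6 − 1·(−4) − p| / √17 = 14
|p − (28)| = 14√17.

p = 28 ± 14√17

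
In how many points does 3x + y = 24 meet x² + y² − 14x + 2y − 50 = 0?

Centre (7, −1), r² = 100. Distance² from centre to line = (−4)²/10 = 8/5.
Since d² < r², the line cuts the circle twice.

2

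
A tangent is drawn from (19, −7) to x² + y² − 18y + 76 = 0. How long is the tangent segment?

With centre O = (0, 9), |OP|² = 617 and r² = 5.
By the tangent–radius right angle, tangent length = √(|PO|² − r²) = √612 = 6√17.

6√17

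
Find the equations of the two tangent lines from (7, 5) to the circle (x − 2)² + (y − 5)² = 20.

2x + y = 19 and 2x − y = 9

Write the tangent as mx − y + (5 − m·(7)) = 0 and set its distance from the centre to 2√5:
[m·(−5) − (0)]² = 20(m² + 1)
m² − 4 = 0, so m = −2 or m = 2.
With m = −2: 2x + y = 19. With m = 2: 2x − y = 9.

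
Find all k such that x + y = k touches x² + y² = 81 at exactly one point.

k = ±9√2

The line touches the circle iff its distance from (0, 0) is 9:
|1·0 + 1·0 − k| / √2 = 9
|k| = 9√2.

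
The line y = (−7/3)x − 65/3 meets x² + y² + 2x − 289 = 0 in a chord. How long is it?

From the line, y = (−65 − 7x)/3. Substituting:
58x² + 928x + 1624 = 0  ⟹  x² + 16x + 28 = 0
x = −2 or x = −14, giving (−2, −17) and (−14, 11).
Chord length = distance between (−2, −17) and (−14, 11) = √928 = 4√58.

4√58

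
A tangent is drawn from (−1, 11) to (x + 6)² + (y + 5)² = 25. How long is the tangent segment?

Centre (−6, −5), r² = 25. |PO|² = (5)² + (16)² = 281.
By the tangent–radius right angle, tangent length = √(|PO|² − r²) = √256 = 16.

16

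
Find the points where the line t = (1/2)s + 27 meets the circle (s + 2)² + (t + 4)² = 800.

Express t = (54 + s)/2 and substitute into the circle:
5s² + 140s + 660 = 0  ⟹  s² + 28s + 132 = 0
s = −6 or s = −22, giving (−6, 24) and (−22, 16).

(−22, 16) and (−6, 24)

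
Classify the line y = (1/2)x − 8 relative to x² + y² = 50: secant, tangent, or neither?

neither

Substituting the line into the circle gives 5x² − 32x + 56 = 0.
Δ = 1024 − 1120 = −96.
No real roots: the line does not meet the circle.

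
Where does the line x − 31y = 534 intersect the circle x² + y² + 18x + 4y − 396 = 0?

(−24, −18) and (7, −17)

From the line, y = (−534 + x)/31. Substituting:
962x² + 16354x − 161616 = 0  ⟹  x² + 17x − 168 = 0
x = 7 or x = −24, giving (7, −17) and (−24, −18).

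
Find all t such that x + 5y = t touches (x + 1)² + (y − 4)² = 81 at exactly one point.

Tangency holds when the distance from the centre (−1, 4) to the line equals the radius 9:
|1·(−1) + 5·4 − t| / √26 = 9
|t − (19)| = 9√26.

t = 19 ± 9√26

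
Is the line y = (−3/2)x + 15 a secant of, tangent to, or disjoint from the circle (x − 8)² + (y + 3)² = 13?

secant

d² = (3·8 + 2·(−3) − (30))²/13 = 144/13; r² = 13.
Since d² < r², the line cuts the circle twice.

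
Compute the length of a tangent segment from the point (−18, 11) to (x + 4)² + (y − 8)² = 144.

Centre (−4, 8), r² = 144. |PO|² = (−14)² + (3)² = 205.
By the tangent–radius right angle, tangent length = √(|PO|² − r²) = √61.

√61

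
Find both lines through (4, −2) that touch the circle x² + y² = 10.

A line y − (−2) = m(x − (4)) is tangent when its distance from (0, 0) is √10:
(−4m − (2))² = 10(m² + 1)
3m² + 8m − 3 = 0, so m = −3 or m = 1/3.
With m = −3: 3x + y = 10. With m = 1/3: x − 3y = 10.

3x + y = 10 and x − 3y = 10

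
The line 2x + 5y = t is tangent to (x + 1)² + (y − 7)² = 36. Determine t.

Tangency holds when the distance from the centre (−1, 7) to the line equals the radius 6:
|2·(−1) + 5·7 − t| / √29 = 6
|t − (33)| = 6√29.

t = 33 ± 6√29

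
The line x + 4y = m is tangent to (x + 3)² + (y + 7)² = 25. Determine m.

m = −31 ± 5√17

The line touches the circle iff its distance from (−3, −7) is 5:
|1·(−3) + 4·(−7) − m| / √17 = 5
|m − (−31)| = 5√17.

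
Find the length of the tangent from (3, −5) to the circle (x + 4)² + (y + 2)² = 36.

√22

The centre is (−4, −2) and r = 6. The square of the distance from P to the centre is 49 + 9 = 58.
The tangent meets the radius at right angles, so tangent² = |PO|² − r² = 58 − 36 = 22.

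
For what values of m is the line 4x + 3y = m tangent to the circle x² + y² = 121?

m = −55 or m = 55

For a tangent, require d(centre, line) = r = 11.
|4·0 + 3·0 − m| / √25 = 11
|m| = 11·5, so m = 55 or m = −55.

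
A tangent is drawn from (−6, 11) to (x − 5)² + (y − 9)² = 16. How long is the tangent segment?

√109

Centre (5, 9), r² = 16. |PO|² = (−11)² + (2)² = 125.
Power of the point: PT² = |PO|² − r² = 109, so PT = √109.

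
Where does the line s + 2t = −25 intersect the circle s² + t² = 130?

(−7, −9) and (−3, −11)

Substitute t = (−25 − s)/2:
5s² + 50s + 105 = 0  ⟹  s² + 10s + 21 = 0
s = −3 or s = −7, giving (−3, −11) and (−7, −9).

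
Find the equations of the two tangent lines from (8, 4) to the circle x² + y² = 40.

x + 3y = 20 and 3x − y = 20

A line y − (4) = m(x − (8)) is tangent when its distance from (0, 0) is 2√10:
[m·(−8) − (−4)]² = 40(m² + 1)
3m² − 8m − 3 = 0, so m = −1/3 or m = 3.
With m = −1/3: x + 3y = 20. With m = 3: 3x − y = 20.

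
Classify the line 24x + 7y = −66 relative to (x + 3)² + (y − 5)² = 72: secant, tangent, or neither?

d² = (24·(−3) + 7·5 − (−66))²/625 = 841/625; r² = 72.
Since d² < r², the line cuts the circle twice.

secant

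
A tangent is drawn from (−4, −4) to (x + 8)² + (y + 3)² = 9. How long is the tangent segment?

With centre O = (−8, −3), |OP|² = 17 and r² = 9.
The tangent meets the radius at right angles, so tangent² = |PO|² − r² = 17 − 9 = 8.

2√2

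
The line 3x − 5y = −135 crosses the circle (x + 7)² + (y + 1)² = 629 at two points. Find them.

From the line, y = (135 + 3x)/5. Substituting:
34x² + 1190x + 5100 = 0  ⟹  x² + 35x + 150 = 0
x = −5 or x = −30, giving (−5, 24) and (−30, 9).

(−30, 9) and (−5, 24)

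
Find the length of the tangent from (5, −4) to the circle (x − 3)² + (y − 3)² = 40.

The centre is (3, 3) and r = 2√10. The square of the distance from P to the centre is 4 + 49 = 53.
The tangent meets the radius at right angles, so tangent² = |PO|² − r² = 53 − 40 = 13.

√13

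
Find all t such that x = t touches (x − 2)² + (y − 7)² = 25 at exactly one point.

For a tangent, require d(centre, line) = r = 5.
|1·2 + 0·7 − t| / √1 = 5
|t − (2)| = 5, so t = 7 or t = −3.

t = −3 or t = 7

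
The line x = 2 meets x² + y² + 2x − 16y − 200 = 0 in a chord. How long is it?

The line gives x = 2. Substituting into the circle:
y² − 16y − 192 = 0
y = 24 or y = −8, giving (2, 24) and (2, −8).
|(2, 24) − (2, −8)| = √((0)² + (32)²) = 32.

32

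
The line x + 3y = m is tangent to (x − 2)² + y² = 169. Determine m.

For a tangent, require d(centre, line) = r = 13.
|1·2 + 3·0 − m| / √10 = 13
|m − (2)| = 13√10.

m = 2 ± 13√10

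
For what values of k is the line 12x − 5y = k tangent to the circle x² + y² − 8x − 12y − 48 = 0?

For a tangent, require d(centre, line) = r = 10.
|12·4 − 5·6 − k| / √169 = 10
|k − (18)| = 10·13, so k = 148 or k = −112.

k = −112 or k = 148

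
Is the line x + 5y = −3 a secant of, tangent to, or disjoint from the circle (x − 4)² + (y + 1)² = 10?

Centre (4, −1), r² = 10. Distance² from centre to line = (2)²/26 = 2/13.
Since d² < r², the line cuts the circle twice.

secant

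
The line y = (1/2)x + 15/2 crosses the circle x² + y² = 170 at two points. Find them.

(−13, 1) and (7, 11)

Substitute y = (15 + x)/2:
5x² + 30x − 455 = 0  ⟹  x² + 6x − 91 = 0
x = 7 or x = −13, giving (7, 11) and (−13, 1).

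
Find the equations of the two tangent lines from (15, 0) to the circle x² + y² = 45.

A line y − (0) = m(x − (15)) is tangent when its distance from (0, 0) is 3√5:
[m·(−15) − (0)]² = 45(m² + 1)
4m² − 1 = 0, so m = 1/2 or m = −1/2.
With m = 1/2: x − 2y = 15. With m = −1/2: x + 2y = 15.

x − 2y = 15 and x + 2y = 15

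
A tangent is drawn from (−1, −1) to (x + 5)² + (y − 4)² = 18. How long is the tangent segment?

√23

With centre O = (−5, 4), |OP|² = 41 and r² = 18.
Power of the point: PT² = |PO|² − r² = 23, so PT = √23.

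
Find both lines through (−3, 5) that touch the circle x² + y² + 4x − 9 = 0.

Let a tangent through (−3, 5) have slope m. Its distance from (−2, 0) must equal √13:
[m·(1) − (−5)]² = 13(m² + 1)
6m² − 5m − 6 = 0, so m = 3/2 or m = −2/3.
With m = 3/2: 3x − 2y = −19. With m = −2/3: 2x + 3y = 9.

3x − 2y = −19 and 2x + 3y = 9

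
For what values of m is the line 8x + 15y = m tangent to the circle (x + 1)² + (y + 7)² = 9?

Tangency holds when the distance from the centre (−1, −7) to the line equals the radius 3:
|8·(−1) + 15·(−7) − m| / √289 = 3
|m − (−113)| = 3·17, so m = −62 or m = −164.

m = −164 or m = −62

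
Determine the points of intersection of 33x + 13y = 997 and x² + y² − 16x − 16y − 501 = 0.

(18, 31) and (31, −2)

From the line, y = (997 − 33x)/13. Substituting:
1258x² − 61642x + 701964 = 0  ⟹  x² − 49x + 558 = 0
x = 31 or x = 18, giving (31, −2) and (18, 31).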